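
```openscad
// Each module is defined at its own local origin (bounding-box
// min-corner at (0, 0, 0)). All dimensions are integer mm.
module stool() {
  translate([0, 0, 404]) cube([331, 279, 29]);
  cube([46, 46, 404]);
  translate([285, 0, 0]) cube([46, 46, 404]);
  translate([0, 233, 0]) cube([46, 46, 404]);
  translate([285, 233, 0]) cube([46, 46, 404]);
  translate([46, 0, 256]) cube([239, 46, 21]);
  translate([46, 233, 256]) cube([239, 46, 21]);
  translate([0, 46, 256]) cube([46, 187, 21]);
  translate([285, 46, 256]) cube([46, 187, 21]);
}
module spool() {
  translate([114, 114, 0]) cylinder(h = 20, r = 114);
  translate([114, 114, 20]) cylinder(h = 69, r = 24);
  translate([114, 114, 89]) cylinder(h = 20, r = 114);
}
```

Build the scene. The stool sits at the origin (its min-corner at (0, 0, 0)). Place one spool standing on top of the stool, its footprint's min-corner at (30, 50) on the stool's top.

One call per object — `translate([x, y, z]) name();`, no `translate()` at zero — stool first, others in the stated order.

stool();
translate([30, 50, 433]) spool();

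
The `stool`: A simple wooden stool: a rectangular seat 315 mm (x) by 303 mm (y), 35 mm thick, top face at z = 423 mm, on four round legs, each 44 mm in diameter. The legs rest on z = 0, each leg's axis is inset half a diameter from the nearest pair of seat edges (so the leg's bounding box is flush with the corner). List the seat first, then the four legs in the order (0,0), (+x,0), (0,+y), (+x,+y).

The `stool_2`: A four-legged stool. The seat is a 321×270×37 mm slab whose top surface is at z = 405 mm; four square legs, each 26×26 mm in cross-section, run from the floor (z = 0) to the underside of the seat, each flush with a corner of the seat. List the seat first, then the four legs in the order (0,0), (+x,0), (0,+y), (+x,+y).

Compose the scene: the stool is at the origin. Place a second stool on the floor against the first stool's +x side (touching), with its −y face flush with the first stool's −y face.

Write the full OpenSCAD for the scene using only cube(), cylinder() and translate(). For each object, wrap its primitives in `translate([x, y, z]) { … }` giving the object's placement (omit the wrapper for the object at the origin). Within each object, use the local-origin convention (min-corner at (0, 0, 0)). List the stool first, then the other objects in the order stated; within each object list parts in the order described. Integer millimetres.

translate([0, 0, 388]) cube([315, 303, 35]);
translate([22, 22, 0]) cylinder(h = 388, r = 22);
translate([293, 22, 0]) cylinder(h = 388, r = 22);
translate([22, 281, 0]) cylinder(h = 388, r = 22);
translate([293, 281, 0]) cylinder(h = 388, r = 22);
translate([315, 0, 0]) {
  translate([0, 0, 368]) cube([321, 270, 37]);
  cube([26, 26, 368]);
  translate([295, 0, 0]) cube([26, 26, 368]);
  translate([0, 244, 0]) cube([26, 26, 368]);
  translate([295, 244, 0]) cube([26, 26, 368]);
}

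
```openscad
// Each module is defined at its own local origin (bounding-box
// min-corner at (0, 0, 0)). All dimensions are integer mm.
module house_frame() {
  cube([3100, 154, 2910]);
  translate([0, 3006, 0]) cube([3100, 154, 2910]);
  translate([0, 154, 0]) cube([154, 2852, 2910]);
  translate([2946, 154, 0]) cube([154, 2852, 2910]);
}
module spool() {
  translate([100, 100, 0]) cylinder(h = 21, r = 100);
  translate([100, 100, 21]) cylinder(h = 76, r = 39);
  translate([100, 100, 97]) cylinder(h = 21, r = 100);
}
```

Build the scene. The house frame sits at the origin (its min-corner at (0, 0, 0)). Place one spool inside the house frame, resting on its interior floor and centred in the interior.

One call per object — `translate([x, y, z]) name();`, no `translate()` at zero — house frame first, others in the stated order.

house_frame();
translate([1450, 1480, 0]) spool();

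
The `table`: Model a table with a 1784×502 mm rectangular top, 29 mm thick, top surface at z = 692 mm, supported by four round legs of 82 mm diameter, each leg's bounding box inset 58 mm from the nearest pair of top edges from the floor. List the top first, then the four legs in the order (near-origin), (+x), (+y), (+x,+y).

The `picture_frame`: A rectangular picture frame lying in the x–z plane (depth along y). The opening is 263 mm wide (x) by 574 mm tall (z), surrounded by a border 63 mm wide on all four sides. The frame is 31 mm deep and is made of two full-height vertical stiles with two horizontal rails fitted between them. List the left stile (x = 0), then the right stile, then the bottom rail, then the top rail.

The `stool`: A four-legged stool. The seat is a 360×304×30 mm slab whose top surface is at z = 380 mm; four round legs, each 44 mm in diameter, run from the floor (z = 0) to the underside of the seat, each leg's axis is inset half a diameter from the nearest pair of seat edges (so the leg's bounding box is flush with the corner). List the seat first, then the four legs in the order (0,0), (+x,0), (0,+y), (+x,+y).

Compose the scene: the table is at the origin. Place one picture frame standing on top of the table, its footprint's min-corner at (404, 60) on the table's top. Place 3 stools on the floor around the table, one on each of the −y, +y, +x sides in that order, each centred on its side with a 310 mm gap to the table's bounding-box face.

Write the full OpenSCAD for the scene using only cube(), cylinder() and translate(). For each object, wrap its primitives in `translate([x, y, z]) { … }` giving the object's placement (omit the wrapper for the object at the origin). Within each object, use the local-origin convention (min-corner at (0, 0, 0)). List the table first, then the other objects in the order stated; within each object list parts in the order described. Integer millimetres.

translate([0, 0, 663]) cube([1784, 502, 29]);
translate([99, 99, 0]) cylinder(h = 663, r = 41);
translate([1685, 99, 0]) cylinder(h = 663, r = 41);
translate([99, 403, 0]) cylinder(h = 663, r = 41);
translate([1685, 403, 0]) cylinder(h = 663, r = 41);
translate([404, 60, 692]) {
  cube([63, 31, 700]);
  translate([326, 0, 0]) cube([63, 31, 700]);
  translate([63, 0, 0]) cube([263, 31, 63]);
  translate([63, 0, 637]) cube([263, 31, 63]);
}
translate([712, -614, 0]) {
  translate([0, 0, 350]) cube([360, 304, 30]);
  translate([22, 22, 0]) cylinder(h = 350, r = 22);
  translate([338, 22, 0]) cylinder(h = 350, r = 22);
  translate([22, 282, 0]) cylinder(h = 350, r = 22);
  translate([338, 282, 0]) cylinder(h = 350, r = 22);
}
translate([712, 812, 0]) {
  translate([0, 0, 350]) cube([360, 304, 30]);
  translate([22, 22, 0]) cylinder(h = 350, r = 22);
  translate([338, 22, 0]) cylinder(h = 350, r = 22);
  translate([22, 282, 0]) cylinder(h = 350, r = 22);
  translate([338, 282, 0]) cylinder(h = 350, r = 22);
}
translate([2094, 99, 0]) {
  translate([0, 0, 350]) cube([360, 304, 30]);
  translate([22, 22, 0]) cylinder(h = 350, r = 22);
  translate([338, 22, 0]) cylinder(h = 350, r = 22);
  translate([22, 282, 0]) cylinder(h = 350, r = 22);
  translate([338, 282, 0]) cylinder(h = 350, r = 22);
}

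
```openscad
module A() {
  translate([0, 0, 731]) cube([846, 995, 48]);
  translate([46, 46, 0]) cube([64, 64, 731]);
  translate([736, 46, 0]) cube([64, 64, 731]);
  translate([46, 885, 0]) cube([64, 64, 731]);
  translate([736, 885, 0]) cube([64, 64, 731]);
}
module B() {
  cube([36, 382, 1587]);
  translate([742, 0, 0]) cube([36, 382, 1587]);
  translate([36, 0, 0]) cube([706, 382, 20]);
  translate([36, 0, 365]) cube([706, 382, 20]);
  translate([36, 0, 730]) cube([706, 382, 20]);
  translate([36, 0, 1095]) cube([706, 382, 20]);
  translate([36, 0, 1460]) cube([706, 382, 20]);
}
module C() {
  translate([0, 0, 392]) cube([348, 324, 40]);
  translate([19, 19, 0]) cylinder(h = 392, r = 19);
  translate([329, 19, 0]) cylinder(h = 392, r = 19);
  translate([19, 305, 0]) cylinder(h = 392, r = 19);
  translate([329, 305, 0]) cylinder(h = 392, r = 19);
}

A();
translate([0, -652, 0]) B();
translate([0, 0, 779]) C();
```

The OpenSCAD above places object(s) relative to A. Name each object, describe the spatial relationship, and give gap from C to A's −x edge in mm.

A is a table. B is a bookshelf. C is a stool. The bookshelf is on the floor beside the table on its −y side. The stool is on top of the table. The gap from the stool to the table's −x edge is 0 mm.

The stool's min-x is at 0; the table's min-x is 0; gap = 0 mm.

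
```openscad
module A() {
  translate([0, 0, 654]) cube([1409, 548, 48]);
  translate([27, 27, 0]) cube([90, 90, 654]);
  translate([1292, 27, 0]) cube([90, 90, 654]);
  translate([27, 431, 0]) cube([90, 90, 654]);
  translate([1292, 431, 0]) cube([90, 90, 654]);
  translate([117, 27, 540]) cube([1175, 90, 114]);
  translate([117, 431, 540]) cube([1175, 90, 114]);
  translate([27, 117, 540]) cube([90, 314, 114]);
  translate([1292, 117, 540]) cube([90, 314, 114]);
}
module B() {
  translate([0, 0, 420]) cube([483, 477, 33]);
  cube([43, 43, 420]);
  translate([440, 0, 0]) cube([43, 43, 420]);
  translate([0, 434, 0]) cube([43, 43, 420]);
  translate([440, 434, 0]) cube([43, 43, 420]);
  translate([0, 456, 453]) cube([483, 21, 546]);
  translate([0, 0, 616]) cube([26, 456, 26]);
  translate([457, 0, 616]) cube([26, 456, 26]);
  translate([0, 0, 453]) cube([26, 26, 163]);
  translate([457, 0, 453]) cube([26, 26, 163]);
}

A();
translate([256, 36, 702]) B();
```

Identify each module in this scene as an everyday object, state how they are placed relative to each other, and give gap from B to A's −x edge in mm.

The chair's min-x is at 256; the table's min-x is 0; gap = 256 mm.

A is a table. B is a chair. The chair is on top of the table. The gap from the chair to the table's −x edge is 256 mm.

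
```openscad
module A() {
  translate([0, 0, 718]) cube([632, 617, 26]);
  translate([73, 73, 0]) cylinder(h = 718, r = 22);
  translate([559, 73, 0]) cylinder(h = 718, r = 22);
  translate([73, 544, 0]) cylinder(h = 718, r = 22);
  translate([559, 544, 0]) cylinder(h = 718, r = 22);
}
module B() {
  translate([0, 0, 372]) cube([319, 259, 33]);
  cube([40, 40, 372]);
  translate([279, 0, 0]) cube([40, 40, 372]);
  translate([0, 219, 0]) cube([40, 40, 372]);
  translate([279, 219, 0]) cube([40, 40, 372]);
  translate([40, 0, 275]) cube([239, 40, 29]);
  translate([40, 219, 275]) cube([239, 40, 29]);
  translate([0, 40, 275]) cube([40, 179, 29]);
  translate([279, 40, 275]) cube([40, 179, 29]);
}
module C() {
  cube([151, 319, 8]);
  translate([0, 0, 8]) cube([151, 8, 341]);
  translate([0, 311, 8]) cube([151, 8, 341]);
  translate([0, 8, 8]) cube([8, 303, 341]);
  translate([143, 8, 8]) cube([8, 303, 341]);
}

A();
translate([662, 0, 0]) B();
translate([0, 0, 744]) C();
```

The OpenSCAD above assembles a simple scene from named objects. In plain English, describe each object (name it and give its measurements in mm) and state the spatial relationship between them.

A is a rectangular dining table. The top is 632×617×26 mm with its upper surface at z = 744 mm. It stands on four round legs of 44 mm diameter, each leg's bounding box inset 51 mm from the nearest pair of top edges, running from the floor to the underside of the top.

B is a simple wooden stool: a rectangular seat 319 mm (x) by 259 mm (y), 33 mm thick, top face at z = 405 mm, on four square legs, each 40×40 mm in cross-section. The legs rest on z = 0, each flush with a corner of the seat. Four stretchers, 40 mm wide and 29 mm tall, connect adjacent legs with their undersides at z = 275 mm, each running between the inner faces of the legs it joins and aligned with the legs' outer faces on the other axis.

C is an open-topped rectangular box: outside dimensions 151×319×349 mm, with a uniform wall and base thickness of 8 mm. The base is a full 151×319 slab on the floor; four walls sit on top of the base. The front and back walls (the −y and +y sides) span the full width; the two side walls fit between them.

The stool is on the floor beside the table on its +x side. The open box is on top of the table.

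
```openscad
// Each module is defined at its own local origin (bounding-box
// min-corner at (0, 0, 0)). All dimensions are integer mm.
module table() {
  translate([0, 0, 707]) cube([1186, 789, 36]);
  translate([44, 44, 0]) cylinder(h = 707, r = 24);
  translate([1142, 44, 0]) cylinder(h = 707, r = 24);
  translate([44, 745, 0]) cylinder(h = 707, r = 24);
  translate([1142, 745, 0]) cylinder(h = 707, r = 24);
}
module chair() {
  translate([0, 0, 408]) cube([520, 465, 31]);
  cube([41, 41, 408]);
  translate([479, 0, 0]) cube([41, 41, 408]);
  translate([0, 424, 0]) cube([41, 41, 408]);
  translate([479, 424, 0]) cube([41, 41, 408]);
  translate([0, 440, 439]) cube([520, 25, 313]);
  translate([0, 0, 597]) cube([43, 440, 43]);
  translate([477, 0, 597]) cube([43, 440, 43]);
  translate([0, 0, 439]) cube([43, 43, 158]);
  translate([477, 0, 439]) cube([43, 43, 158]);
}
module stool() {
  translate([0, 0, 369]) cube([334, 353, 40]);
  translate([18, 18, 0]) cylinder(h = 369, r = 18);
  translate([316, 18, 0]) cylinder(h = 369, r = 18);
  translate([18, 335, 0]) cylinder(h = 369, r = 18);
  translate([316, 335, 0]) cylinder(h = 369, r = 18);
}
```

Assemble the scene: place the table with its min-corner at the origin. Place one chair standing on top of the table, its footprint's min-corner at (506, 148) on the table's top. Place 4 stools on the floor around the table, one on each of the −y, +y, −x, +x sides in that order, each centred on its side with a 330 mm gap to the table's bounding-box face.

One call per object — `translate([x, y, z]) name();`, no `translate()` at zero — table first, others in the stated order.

table();
translate([506, 148, 743]) chair();
translate([426, -683, 0]) stool();
translate([426, 1119, 0]) stool();
translate([-664, 218, 0]) stool();
translate([1516, 218, 0]) stool();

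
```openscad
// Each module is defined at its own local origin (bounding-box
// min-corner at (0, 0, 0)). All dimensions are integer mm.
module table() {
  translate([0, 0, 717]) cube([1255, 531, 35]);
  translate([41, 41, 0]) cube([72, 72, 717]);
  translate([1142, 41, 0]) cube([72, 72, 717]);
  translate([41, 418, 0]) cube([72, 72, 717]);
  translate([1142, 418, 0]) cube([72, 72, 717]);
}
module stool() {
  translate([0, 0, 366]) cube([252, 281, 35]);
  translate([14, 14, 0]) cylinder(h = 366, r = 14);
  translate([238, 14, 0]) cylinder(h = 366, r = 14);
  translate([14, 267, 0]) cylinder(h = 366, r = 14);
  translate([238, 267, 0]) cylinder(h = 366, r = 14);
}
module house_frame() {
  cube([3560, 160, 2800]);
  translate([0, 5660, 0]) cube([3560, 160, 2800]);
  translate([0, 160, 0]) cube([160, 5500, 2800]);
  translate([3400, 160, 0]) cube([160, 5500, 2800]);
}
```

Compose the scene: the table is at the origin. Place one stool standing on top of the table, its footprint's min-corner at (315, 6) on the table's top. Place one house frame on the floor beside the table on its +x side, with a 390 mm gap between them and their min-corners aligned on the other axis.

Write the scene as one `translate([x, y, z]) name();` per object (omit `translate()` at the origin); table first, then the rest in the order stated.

table();
translate([315, 6, 752]) stool();
translate([1645, 0, 0]) house_frame();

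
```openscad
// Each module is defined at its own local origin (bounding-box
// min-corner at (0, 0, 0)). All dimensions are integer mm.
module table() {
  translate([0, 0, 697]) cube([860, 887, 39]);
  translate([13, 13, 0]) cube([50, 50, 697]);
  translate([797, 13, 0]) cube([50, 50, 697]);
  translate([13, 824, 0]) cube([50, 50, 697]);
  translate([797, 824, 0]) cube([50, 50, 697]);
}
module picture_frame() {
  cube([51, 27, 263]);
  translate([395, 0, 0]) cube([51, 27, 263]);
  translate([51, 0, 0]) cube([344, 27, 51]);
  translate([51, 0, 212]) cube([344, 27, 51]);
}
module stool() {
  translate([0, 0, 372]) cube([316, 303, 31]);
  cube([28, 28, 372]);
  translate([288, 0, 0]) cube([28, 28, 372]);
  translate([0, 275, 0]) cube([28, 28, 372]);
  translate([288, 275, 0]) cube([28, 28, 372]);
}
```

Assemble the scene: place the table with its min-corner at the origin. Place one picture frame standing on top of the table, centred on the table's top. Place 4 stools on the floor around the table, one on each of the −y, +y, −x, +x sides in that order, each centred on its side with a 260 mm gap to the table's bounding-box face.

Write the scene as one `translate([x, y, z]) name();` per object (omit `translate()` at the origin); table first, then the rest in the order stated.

table();
translate([207, 430, 736]) picture_frame();
translate([272, -563, 0]) stool();
translate([272, 1147, 0]) stool();
translate([-576, 292, 0]) stool();
translate([1120, 292, 0]) stool();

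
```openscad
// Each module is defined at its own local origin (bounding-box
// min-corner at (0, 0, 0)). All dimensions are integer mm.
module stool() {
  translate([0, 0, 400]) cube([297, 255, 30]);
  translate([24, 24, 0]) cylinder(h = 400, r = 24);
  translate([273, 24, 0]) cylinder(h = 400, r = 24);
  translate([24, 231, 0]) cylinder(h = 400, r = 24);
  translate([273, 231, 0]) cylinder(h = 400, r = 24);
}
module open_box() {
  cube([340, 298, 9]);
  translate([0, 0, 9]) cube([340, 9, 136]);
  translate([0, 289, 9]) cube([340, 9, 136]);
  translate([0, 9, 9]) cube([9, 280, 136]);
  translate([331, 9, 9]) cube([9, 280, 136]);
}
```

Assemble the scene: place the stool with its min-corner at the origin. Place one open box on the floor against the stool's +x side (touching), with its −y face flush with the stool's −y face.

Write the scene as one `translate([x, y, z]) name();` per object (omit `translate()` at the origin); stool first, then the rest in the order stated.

stool();
translate([297, 0, 0]) open_box();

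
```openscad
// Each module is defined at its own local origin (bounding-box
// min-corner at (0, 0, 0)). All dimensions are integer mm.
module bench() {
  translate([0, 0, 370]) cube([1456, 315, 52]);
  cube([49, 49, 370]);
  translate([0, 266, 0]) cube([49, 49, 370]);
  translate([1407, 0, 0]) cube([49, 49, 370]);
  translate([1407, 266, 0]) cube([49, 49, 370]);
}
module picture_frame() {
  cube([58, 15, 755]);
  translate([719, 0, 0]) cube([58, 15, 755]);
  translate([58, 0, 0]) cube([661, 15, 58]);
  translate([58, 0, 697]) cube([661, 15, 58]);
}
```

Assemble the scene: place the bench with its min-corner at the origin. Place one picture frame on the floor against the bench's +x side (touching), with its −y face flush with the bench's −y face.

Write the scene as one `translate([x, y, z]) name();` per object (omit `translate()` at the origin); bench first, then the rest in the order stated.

bench();
translate([1456, 0, 0]) picture_frame();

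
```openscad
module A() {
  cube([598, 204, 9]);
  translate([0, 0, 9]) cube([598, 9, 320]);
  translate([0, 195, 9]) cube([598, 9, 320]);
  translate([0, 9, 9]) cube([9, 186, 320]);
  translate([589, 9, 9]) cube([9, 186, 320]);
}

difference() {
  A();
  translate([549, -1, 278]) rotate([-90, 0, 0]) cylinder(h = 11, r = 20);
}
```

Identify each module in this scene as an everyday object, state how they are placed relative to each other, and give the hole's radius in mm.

The subtracted cylinder has r = 20 mm.

A is an open box. The open box has a circular hole through its front wall. The hole's radius is 20 mm.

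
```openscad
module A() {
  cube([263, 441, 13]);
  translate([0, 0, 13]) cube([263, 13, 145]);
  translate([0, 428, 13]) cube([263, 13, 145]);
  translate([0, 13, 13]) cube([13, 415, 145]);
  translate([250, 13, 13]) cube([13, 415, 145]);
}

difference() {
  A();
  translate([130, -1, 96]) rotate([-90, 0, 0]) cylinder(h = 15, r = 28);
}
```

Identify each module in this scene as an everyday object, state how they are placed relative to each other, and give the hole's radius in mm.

The subtracted cylinder has r = 28 mm.

A is an open box. The open box has a circular hole through its front wall. The hole's radius is 28 mm.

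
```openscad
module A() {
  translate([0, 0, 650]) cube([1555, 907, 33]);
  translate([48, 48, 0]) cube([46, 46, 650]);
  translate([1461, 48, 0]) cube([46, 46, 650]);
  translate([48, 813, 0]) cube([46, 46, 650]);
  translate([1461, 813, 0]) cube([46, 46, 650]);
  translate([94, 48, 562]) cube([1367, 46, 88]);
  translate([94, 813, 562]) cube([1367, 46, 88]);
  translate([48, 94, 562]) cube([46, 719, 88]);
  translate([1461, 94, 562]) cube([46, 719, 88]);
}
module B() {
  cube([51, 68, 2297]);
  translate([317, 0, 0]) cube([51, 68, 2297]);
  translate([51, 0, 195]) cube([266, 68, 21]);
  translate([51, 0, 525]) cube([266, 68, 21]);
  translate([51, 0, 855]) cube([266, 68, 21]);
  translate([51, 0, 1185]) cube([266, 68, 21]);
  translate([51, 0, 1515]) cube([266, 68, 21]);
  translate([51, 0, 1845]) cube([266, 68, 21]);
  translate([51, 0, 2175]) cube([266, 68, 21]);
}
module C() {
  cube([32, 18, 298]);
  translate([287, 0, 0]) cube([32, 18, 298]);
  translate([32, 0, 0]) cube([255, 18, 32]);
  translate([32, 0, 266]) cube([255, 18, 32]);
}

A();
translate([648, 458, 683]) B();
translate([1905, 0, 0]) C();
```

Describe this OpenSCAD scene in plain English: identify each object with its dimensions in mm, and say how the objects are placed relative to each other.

A is a table with a 1555×907 mm rectangular top, 33 mm thick, top surface at z = 683 mm, supported by four 46×46 mm square legs, each inset 48 mm from the nearest pair of top edges, running from the floor. Four apron rails, 46 mm thick and 88 mm tall, run between adjacent legs with their top edges flush with the underside of the top and their outer faces flush with the legs' outer faces.

B is a straight ladder. Two 51×68 mm vertical rails, 2297 mm tall, stand 368 mm apart (outside-to-outside) with their front faces coplanar on the −y side. 7 rungs, each 68 mm deep and 21 mm tall, span between the inner faces of the rails, front faces flush with the rails. The lowest rung's underside is at z = 195 mm and rungs are spaced 330 mm apart (underside to underside).

C is a rectangular picture frame lying in the x–z plane (depth along y). The opening is 255 mm wide (x) by 234 mm tall (z), surrounded by a border 32 mm wide on all four sides. The frame is 18 mm deep and is made of two full-height vertical stiles with two horizontal rails fitted between them.

The ladder is on top of the table. The picture frame is on the floor beside the table on its +x side.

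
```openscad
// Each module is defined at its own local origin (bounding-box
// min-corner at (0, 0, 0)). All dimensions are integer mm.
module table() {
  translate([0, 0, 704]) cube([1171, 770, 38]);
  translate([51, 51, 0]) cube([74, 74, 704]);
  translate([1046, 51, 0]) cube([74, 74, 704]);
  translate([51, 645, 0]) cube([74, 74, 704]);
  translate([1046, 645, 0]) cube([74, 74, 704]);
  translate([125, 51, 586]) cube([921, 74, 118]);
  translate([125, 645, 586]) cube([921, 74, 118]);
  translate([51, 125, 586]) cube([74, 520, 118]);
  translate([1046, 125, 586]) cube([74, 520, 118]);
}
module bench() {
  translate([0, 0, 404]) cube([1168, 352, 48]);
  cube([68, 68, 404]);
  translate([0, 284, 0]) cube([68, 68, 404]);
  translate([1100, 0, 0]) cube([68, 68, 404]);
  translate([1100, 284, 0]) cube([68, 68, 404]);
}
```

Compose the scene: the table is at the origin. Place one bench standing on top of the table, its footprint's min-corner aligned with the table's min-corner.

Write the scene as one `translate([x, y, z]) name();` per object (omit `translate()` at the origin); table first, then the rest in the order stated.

table();
translate([0, 0, 742]) bench();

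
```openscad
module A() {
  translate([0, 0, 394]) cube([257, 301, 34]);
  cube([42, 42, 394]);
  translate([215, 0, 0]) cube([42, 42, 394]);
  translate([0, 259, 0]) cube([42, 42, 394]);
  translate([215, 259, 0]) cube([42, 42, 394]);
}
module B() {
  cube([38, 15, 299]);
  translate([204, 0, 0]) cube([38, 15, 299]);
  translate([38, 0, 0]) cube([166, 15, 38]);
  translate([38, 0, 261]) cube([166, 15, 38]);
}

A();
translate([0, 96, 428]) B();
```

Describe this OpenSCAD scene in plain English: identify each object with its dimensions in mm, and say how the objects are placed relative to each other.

A is a four-legged stool. The seat is a 257×301×34 mm slab whose top surface is at z = 428 mm; four square legs, each 42×42 mm in cross-section, run from the floor (z = 0) to the underside of the seat, each flush with a corner of the seat.

B is a rectangular picture frame lying in the x–z plane (depth along y). The opening is 166 mm wide (x) by 223 mm tall (z), surrounded by a border 38 mm wide on all four sides. The frame is 15 mm deep and is made of two full-height vertical stiles with two horizontal rails fitted between them.

The picture frame is on top of the stool.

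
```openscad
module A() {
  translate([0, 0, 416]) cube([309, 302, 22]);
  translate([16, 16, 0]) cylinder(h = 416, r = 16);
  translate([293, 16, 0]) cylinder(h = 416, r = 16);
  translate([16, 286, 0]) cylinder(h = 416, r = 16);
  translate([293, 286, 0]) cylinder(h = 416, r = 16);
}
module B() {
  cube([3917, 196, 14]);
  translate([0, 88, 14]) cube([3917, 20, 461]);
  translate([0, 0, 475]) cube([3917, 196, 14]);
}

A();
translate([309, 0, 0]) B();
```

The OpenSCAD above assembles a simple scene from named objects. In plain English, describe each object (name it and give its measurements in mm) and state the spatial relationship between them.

A is a four-legged stool. The seat is a 309×302×22 mm slab whose top surface is at z = 438 mm; four round legs, each 32 mm in diameter, run from the floor (z = 0) to the underside of the seat, each leg's axis is inset half a diameter from the nearest pair of seat edges (so the leg's bounding box is flush with the corner).

B is an I-beam lying along x, 3917 mm long. Overall section height 489 mm. Two flanges 196 mm wide (y) and 14 mm thick, one on the floor and one at the top; a web 20 mm thick runs between them, centred on the flange width.

The I-beam is against the stool's +x side, with their −y faces flush.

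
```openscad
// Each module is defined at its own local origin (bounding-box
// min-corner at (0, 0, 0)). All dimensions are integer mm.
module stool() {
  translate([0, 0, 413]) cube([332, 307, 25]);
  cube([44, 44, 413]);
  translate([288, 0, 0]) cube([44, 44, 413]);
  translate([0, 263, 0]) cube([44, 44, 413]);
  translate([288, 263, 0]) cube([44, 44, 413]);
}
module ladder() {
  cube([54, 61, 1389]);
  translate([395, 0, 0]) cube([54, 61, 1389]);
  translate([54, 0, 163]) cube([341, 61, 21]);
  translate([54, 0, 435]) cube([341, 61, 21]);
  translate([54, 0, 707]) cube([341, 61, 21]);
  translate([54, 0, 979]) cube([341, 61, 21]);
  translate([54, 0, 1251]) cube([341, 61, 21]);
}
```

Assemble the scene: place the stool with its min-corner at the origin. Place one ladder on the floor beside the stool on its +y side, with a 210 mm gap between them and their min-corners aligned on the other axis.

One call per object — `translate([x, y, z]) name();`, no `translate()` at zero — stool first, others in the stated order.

stool();
translate([0, 517, 0]) ladder();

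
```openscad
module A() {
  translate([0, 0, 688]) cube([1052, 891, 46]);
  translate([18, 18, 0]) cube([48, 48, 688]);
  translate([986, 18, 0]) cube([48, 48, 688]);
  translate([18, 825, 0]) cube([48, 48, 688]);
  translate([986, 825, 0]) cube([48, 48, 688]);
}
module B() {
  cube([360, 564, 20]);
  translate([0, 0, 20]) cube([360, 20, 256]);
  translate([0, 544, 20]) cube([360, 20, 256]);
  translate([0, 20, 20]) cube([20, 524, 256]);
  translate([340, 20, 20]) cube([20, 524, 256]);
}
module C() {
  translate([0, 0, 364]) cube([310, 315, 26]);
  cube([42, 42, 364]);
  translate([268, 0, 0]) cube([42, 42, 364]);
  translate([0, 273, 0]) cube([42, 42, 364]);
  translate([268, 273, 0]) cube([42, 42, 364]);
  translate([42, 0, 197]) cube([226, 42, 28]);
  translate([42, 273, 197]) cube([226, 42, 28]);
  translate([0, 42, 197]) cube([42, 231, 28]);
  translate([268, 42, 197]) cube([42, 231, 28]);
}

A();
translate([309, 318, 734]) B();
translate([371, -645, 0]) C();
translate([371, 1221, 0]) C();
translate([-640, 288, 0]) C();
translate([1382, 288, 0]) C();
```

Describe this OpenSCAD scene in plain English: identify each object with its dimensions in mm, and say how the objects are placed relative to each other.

A is a rectangular dining table. The top is 1052×891×46 mm with its upper surface at z = 734 mm. It stands on four 48×48 mm square legs, each inset 18 mm from the nearest pair of top edges, running from the floor to the underside of the top.

B is an open storage box with external size 360×564×276 mm and wall thickness 20 mm (the base is also 20 mm thick). The base covers the whole footprint; the four walls stand on the base, with the y-facing walls full-width and the x-facing walls fitting between their inner faces.

C is a four-legged stool. The seat is a 310×315×26 mm slab whose top surface is at z = 390 mm; four square legs, each 42×42 mm in cross-section, run from the floor (z = 0) to the underside of the seat, each flush with a corner of the seat. Four stretchers, 42 mm wide and 28 mm tall, connect adjacent legs with their undersides at z = 197 mm, each running between the inner faces of the legs it joins and aligned with the legs' outer faces on the other axis.

The open box is on top of the table. Four stools sit around the table at the −y, +y, −x, +x sides.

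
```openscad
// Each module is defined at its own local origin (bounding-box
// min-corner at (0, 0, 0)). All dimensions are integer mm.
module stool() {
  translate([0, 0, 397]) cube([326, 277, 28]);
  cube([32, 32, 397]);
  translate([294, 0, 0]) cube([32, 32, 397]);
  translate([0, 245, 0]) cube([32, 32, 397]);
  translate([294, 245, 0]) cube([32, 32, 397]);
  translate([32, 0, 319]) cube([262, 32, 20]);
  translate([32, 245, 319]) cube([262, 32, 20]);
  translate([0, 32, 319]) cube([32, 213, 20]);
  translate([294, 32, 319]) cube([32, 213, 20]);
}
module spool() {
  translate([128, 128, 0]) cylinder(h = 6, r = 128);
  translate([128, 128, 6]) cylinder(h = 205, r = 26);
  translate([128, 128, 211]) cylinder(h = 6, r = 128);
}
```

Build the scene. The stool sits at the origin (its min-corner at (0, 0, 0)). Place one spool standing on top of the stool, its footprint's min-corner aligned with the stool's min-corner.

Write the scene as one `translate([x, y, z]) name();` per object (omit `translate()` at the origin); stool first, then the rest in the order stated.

stool();
translate([0, 0, 425]) spool();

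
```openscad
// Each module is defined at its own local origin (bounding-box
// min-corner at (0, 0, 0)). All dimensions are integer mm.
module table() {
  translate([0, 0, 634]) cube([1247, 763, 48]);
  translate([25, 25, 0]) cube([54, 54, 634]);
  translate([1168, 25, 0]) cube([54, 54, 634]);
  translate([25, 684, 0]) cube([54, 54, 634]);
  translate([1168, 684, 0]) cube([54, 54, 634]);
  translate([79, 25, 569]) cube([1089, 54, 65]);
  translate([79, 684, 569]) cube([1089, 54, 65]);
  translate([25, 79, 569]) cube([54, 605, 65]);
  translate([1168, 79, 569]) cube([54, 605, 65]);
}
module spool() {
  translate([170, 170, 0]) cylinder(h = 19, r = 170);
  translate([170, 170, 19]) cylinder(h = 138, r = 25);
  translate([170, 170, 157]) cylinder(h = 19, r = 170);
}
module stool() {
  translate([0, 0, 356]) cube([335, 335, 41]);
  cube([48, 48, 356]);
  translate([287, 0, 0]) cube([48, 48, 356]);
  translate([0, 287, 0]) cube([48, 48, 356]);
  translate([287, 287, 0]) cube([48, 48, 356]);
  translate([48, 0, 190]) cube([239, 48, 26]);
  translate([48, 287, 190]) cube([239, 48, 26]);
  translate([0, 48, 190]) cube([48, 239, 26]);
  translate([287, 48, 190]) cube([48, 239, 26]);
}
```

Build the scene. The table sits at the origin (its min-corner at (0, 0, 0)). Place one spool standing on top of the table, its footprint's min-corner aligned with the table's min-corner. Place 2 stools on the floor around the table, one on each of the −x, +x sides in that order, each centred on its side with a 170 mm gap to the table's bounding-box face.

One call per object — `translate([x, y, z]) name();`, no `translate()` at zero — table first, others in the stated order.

table();
translate([0, 0, 682]) spool();
translate([-505, 214, 0]) stool();
translate([1417, 214, 0]) stool();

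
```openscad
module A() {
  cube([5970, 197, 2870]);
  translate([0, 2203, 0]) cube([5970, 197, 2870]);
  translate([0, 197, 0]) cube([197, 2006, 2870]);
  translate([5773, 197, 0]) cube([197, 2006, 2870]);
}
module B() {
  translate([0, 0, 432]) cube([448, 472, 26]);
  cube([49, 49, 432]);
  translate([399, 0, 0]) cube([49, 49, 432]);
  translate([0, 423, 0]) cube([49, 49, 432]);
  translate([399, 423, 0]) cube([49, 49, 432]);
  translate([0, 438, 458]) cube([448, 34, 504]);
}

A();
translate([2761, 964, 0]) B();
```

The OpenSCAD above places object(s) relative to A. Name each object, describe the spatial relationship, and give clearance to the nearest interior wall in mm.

A is a house frame. B is a chair. The chair sits inside the house frame, centred. The clearance to the nearest interior wall is 767 mm.

Clearances: x = 2564, y = 767; minimum 767 mm.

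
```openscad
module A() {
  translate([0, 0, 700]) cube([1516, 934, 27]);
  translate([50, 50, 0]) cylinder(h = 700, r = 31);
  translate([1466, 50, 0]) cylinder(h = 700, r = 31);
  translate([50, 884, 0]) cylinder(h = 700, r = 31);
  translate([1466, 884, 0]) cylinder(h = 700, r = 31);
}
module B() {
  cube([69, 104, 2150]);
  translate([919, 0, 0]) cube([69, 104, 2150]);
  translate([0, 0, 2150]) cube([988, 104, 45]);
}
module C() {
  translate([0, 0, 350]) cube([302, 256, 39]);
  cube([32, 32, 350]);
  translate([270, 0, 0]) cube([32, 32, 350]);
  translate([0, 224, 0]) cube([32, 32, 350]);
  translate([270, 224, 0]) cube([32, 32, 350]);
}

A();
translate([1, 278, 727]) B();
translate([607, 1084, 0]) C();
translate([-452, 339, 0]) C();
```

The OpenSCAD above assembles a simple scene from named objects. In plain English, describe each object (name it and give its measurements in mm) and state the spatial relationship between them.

A is a table with a 1516×934 mm rectangular top, 27 mm thick, top surface at z = 727 mm, supported by four round legs of 62 mm diameter, each leg's bounding box inset 19 mm from the nearest pair of top edges, running from the floor.

B is a door frame. The clear opening is 850 mm wide and 2150 mm high. Two 69 mm wide jambs, 104 mm deep, stand either side of the opening from the floor to the top of the opening. A 45 mm thick head sits across the top of both jambs, spanning the full outside width of the frame.

C is a simple wooden stool: a rectangular seat 302 mm (x) by 256 mm (y), 39 mm thick, top face at z = 389 mm, on four square legs, each 32×32 mm in cross-section. The legs rest on z = 0, each flush with a corner of the seat.

The door frame is on top of the table. Two stools sit around the table at the +y, −x sides.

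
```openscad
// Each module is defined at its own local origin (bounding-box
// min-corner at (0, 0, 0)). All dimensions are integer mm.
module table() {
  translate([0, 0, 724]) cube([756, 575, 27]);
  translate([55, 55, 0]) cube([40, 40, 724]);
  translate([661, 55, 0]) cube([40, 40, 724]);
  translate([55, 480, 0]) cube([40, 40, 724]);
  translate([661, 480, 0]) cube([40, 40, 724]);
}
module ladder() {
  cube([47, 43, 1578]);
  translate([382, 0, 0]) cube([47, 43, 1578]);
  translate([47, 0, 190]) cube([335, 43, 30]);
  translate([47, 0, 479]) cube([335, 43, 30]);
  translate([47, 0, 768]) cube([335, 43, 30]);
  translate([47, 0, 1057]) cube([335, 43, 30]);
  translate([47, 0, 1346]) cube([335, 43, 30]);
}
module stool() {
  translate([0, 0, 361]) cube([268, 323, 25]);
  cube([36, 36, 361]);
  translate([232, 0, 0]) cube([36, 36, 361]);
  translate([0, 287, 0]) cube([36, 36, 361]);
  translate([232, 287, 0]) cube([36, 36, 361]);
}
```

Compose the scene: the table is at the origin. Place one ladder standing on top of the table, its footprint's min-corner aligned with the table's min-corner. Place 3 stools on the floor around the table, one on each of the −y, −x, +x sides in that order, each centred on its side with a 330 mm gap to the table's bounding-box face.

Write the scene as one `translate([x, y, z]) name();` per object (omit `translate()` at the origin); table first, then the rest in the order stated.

table();
translate([0, 0, 751]) ladder();
translate([244, -653, 0]) stool();
translate([-598, 126, 0]) stool();
translate([1086, 126, 0]) stool();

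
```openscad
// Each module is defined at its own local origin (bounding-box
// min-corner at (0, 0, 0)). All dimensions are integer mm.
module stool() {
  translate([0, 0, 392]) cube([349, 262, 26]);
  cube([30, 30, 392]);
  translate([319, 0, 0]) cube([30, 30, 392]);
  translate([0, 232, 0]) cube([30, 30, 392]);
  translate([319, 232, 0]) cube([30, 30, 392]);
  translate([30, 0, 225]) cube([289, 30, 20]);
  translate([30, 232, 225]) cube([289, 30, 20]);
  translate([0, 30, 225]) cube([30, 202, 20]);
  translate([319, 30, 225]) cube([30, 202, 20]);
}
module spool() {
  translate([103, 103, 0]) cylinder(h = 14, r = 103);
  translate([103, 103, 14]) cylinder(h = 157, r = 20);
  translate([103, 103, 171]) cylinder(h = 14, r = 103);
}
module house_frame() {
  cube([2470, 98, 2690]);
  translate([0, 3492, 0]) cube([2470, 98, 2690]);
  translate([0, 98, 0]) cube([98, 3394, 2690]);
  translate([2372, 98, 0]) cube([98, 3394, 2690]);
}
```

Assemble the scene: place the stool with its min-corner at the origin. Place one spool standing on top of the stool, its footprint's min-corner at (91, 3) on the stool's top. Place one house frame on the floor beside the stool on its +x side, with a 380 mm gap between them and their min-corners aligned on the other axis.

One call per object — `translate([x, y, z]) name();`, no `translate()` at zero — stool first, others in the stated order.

stool();
translate([91, 3, 418]) spool();
translate([729, 0, 0]) house_frame();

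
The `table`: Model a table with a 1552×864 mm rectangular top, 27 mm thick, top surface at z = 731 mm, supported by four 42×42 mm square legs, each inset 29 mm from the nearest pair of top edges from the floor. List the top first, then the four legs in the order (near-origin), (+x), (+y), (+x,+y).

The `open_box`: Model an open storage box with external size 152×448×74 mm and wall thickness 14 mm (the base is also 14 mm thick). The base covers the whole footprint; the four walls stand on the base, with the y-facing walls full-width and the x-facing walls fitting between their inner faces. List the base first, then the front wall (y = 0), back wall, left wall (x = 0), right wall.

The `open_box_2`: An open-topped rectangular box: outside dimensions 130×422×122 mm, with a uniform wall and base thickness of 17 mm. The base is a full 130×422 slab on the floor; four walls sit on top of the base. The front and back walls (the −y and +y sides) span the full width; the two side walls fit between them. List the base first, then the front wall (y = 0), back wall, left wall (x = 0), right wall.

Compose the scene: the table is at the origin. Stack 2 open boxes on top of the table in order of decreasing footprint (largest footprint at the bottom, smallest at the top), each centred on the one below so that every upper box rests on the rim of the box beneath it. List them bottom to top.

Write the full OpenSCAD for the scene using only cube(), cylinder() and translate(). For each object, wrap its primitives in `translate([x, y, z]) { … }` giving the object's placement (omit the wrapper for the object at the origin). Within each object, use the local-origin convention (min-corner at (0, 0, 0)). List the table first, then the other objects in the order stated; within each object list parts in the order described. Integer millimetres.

translate([0, 0, 704]) cube([1552, 864, 27]);
translate([29, 29, 0]) cube([42, 42, 704]);
translate([1481, 29, 0]) cube([42, 42, 704]);
translate([29, 793, 0]) cube([42, 42, 704]);
translate([1481, 793, 0]) cube([42, 42, 704]);
translate([700, 208, 731]) {
  cube([152, 448, 14]);
  translate([0, 0, 14]) cube([152, 14, 60]);
  translate([0, 434, 14]) cube([152, 14, 60]);
  translate([0, 14, 14]) cube([14, 420, 60]);
  translate([138, 14, 14]) cube([14, 420, 60]);
}
translate([711, 221, 805]) {
  cube([130, 422, 17]);
  translate([0, 0, 17]) cube([130, 17, 105]);
  translate([0, 405, 17]) cube([130, 17, 105]);
  translate([0, 17, 17]) cube([17, 388, 105]);
  translate([113, 17, 17]) cube([17, 388, 105]);
}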